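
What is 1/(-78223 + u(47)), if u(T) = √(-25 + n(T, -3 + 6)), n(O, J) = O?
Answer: -78223/6118837707 - √22/6118837707 ≈ -1.2785e-5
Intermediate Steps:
u(T) = √(-25 + T)
1/(-78223 + u(47)) = 1/(-78223 + √(-25 + 47)) = 1/(-78223 + √22)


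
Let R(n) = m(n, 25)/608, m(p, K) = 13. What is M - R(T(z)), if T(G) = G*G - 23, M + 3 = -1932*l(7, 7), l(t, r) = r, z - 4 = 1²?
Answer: -8224429/608 ≈ -13527.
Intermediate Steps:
z = 5 (z = 4 + 1² = 4 + 1 = 5)
M = -13527 (M = -3 - 1932*7 = -3 - 13524 = -13527)
T(G) = -23 + G² (T(G) = G² - 23 = -23 + G²)
R(n) = 13/608
M - R(T(z)) = -13527 - 1*13/608 = -13527 - 13/608 = -8224429/608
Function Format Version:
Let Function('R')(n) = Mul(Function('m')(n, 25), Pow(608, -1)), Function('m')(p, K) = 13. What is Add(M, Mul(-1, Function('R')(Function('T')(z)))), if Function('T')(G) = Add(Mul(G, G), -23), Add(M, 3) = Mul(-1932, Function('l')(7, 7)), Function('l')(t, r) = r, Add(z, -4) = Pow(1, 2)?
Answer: Rational(-8224429, 608) ≈ -13527.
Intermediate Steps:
z = 5 (z = Add(4, Pow(1, 2)) = Add(4, 1) = 5)
M = -13527 (M = Add(-3, Mul(-1932, 7)) = Add(-3, -13524) = -13527)
Function('T')(G) = Add(-23, Pow(G, 2)) (Function('T')(G) = Add(Pow(G, 2), -23) = Add(-23, Pow(G, 2)))
Function('R')(n) = Rational(13, 608) (Function('R')(n) = Mul(13, Pow(608, -1)) = Mul(13, Rational(1, 608)) = Rational(13, 608))
Add(M, Mul(-1, Function('R')(Function('T')(z)))) = Add(-13527, Mul(-1, Rational(13, 608))) = Add(-13527, Rational(-13, 608)) = Rational(-8224429, 608)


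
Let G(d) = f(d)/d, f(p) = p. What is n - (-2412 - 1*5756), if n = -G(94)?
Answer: 8167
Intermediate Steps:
G(d) = 1 (G(d) = d/d = 1)
n = -1 (n = -1*1 = -1)
n - (-2412 - 1*5756) = -1 - (-2412 - 1*5756) = -1 - (-2412 - 5756) = -1 - 1*(-8168) = -1 + 8168 = 8167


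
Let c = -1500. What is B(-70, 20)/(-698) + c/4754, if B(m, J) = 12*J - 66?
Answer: -468549/829573 ≈ -0.56481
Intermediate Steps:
B(m, J) = -66 + 12*J
B(-70, 20)/(-698) + c/4754 = (-66 + 12*20)/(-698) - 1500/4754 = (-66 + 240)*(-1/698) - 1500*1/4754 = 174*(-1/698) - 750/2377 = -87/349 - 750/2377 = -468549/829573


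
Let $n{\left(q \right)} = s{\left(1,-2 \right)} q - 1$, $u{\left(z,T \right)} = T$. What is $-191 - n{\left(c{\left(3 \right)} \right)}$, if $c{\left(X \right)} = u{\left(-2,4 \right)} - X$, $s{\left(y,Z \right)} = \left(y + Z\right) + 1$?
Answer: $-190$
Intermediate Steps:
$s{\left(y,Z \right)} = 1 + Z + y$ ($s{\left(y,Z \right)} = \left(Z + y\right) + 1 = 1 + Z + y$)
$c{\left(X \right)} = 4 - X$
$n{\left(q \right)} = -1$ ($n{\left(q \right)} = \left(1 - 2 + 1\right) q - 1 = 0 q - 1 = 0 - 1 = -1$)
$-191 - n{\left(c{\left(3 \right)} \right)} = -191 - -1 = -191 + 1 = -190$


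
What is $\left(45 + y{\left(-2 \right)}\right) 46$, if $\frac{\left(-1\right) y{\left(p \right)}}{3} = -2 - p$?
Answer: $2070$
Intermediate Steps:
$y{\left(p \right)} = 6 + 3 p$ ($y{\left(p \right)} = - 3 \left(-2 - p\right) = 6 + 3 p$)
$\left(45 + y{\left(-2 \right)}\right) 46 = \left(45 + \left(6 + 3 \left(-2\right)\right)\right) 46 = \left(45 + \left(6 - 6\right)\right) 46 = \left(45 + 0\right) 46 = 45 \cdot 46 = 2070$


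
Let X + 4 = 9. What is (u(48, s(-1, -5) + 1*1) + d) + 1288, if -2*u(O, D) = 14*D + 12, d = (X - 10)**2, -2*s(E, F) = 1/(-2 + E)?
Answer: 7793/6 ≈ 1298.8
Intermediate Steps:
X = 5 (X = -4 + 9 = 5)
s(E, F) = -1/(2*(-2 + E))
d = 25 (d = (5 - 10)**2 = (-5)**2 = 25)
u(O, D) = -6 - 7*D (u(O, D) = -(14*D + 12)/2 = -(12 + 14*D)/2 = -6 - 7*D)
(u(48, s(-1, -5) + 1*1) + d) + 1288 = ((-6 - 7*(-1/(-4 + 2*(-1)) + 1*1)) + 25) + 1288 = ((-6 - 7*(-1/(-4 - 2) + 1)) + 25) + 1288 = ((-6 - 7*(-1/(-6) + 1)) + 25) + 1288 = ((-6 - 7*(-1*(-1/6) + 1)) + 25) + 1288 = ((-6 - 7*(1/6 + 1)) + 25) + 1288 = ((-6 - 7*7/6) + 25) + 1288 = ((-6 - 49/6) + 25) + 1288 = (-85/6 + 25) + 1288 = 65/6 + 1288 = 7793/6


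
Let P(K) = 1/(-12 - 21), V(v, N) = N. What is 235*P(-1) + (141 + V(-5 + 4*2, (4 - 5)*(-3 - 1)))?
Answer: 4550/33 ≈ 137.88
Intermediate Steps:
P(K) = -1/33 (P(K) = 1/(-33) = -1/33)
235*P(-1) + (141 + V(-5 + 4*2, (4 - 5)*(-3 - 1))) = 235*(-1/33) + (141 + (4 - 5)*(-3 - 1)) = -235/33 + (141 - 1*(-4)) = -235/33 + (141 + 4) = -235/33 + 145 = 4550/33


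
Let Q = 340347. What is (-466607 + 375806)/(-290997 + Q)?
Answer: -30267/16450 ≈ -1.8399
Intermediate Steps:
(-466607 + 375806)/(-290997 + Q) = (-466607 + 375806)/(-290997 + 340347) = -90801/49350 = -90801*1/49350 = -30267/16450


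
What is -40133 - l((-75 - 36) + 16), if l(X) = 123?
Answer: -40256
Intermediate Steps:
-40133 - l((-75 - 36) + 16) = -40133 - 1*123 = -40133 - 123 = -40256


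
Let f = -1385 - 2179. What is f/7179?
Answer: -1188/2393 ≈ -0.49645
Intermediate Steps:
f = -3564
f/7179 = -3564/7179 = -3564*1/7179 = -1188/2393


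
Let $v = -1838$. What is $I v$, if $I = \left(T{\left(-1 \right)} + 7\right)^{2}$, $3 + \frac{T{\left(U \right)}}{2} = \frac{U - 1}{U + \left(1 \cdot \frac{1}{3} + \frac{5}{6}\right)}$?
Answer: $-972302$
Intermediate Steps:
$T{\left(U \right)} = -6 + \frac{2 \left(-1 + U\right)}{\frac{7}{6} + U}$ ($T{\left(U \right)} = -6 + 2 \frac{U - 1}{U + \left(1 \cdot \frac{1}{3} + \frac{5}{6}\right)} = -6 + 2 \frac{-1 + U}{U + \left(1 \cdot \frac{1}{3} + 5 \cdot \frac{1}{6}\right)} = -6 + 2 \frac{-1 + U}{U + \left(\frac{1}{3} + \frac{5}{6}\right)} = -6 + 2 \frac{-1 + U}{U + \frac{7}{6}} = -6 + 2 \frac{-1 + U}{\frac{7}{6} + U} = -6 + \frac{2 \left(-1 + U\right)}{\frac{7}{6} + U}$)
$I = 529$ ($I = \left(\frac{6 \left(-9 - -4\right)}{7 + 6 \left(-1\right)} + 7\right)^{2} = \left(\frac{6 \left(-9 + 4\right)}{7 - 6} + 7\right)^{2} = \left(6 \cdot 1^{-1} \left(-5\right) + 7\right)^{2} = \left(6 \cdot 1 \left(-5\right) + 7\right)^{2} = \left(-30 + 7\right)^{2} = \left(-23\right)^{2} = 529$)
$I v = 529 \left(-1838\right) = -972302$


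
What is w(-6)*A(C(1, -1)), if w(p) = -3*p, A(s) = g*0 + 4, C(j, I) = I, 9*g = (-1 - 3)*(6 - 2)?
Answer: 72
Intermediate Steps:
g = -16/9 (g = ((-1 - 3)*(6 - 2))/9 = (-4*4)/9 = (1/9)*(-16) = -16/9 ≈ -1.7778)
A(s) = 4 (A(s) = -16/9*0 + 4 = 0 + 4 = 4)
w(-6)*A(C(1, -1)) = -3*(-6)*4 = 18*4 = 72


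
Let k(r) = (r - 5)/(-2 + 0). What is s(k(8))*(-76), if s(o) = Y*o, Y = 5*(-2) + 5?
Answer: -570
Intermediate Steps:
k(r) = 5/2 - r/2 (k(r) = (-5 + r)/(-2) = (-5 + r)*(-½) = 5/2 - r/2)
Y = -5 (Y = -10 + 5 = -5)
s(o) = -5*o
s(k(8))*(-76) = -5*(5/2 - ½*8)*(-76) = -5*(5/2 - 4)*(-76) = -5*(-3/2)*(-76) = (15/2)*(-76) = -570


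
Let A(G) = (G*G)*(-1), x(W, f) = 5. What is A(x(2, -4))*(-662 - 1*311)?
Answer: 24325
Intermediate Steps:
A(G) = -G² (A(G) = G²*(-1) = -G²)
A(x(2, -4))*(-662 - 1*311) = (-1*5²)*(-662 - 1*311) = (-1*25)*(-662 - 311) = -25*(-973) = 24325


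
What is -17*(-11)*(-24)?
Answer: -4488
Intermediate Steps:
-17*(-11)*(-24) = 187*(-24) = -4488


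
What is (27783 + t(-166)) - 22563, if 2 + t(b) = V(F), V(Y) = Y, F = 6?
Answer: 5224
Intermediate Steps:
t(b) = 4 (t(b) = -2 + 6 = 4)
(27783 + t(-166)) - 22563 = (27783 + 4) - 22563 = 27787 - 22563 = 5224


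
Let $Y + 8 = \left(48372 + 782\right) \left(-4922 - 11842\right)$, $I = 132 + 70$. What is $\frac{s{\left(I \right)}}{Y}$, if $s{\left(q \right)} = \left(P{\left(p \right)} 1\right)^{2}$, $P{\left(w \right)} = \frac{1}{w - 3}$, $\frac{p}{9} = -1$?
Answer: $- \frac{1}{118658543616} \approx -8.4275 \cdot 10^{-12}$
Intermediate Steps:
$p = -9$ ($p = 9 \left(-1\right) = -9$)
$P{\left(w \right)} = \frac{1}{-3 + w}$
$I = 202$
$s{\left(q \right)} = \frac{1}{144}$ ($s{\left(q \right)} = \left(\frac{1}{-3 - 9} \cdot 1\right)^{2} = \left(\frac{1}{-12} \cdot 1\right)^{2} = \left(\left(- \frac{1}{12}\right) 1\right)^{2} = \left(- \frac{1}{12}\right)^{2} = \frac{1}{144}$)
$Y = -824017664$ ($Y = -8 + \left(48372 + 782\right) \left(-4922 - 11842\right) = -8 + 49154 \left(-16764\right) = -8 - 824017656 = -824017664$)
$\frac{s{\left(I \right)}}{Y} = \frac{1}{144 \left(-824017664\right)} = \frac{1}{144} \left(- \frac{1}{824017664}\right) = - \frac{1}{118658543616}$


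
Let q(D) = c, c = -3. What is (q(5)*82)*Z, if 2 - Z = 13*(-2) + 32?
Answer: 984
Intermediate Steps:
q(D) = -3
Z = -4 (Z = 2 - (13*(-2) + 32) = 2 - (-26 + 32) = 2 - 1*6 = 2 - 6 = -4)
(q(5)*82)*Z = -3*82*(-4) = -246*(-4) = 984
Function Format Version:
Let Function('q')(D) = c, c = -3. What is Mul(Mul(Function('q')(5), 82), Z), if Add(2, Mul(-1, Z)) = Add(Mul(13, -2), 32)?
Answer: 984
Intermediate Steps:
Function('q')(D) = -3
Z = -4 (Z = Add(2, Mul(-1, Add(Mul(13, -2), 32))) = Add(2, Mul(-1, Add(-26, 32))) = Add(2, Mul(-1, 6)) = Add(2, -6) = -4)
Mul(Mul(Function('q')(5), 82), Z) = Mul(Mul(-3, 82), -4) = Mul(-246, -4) = 984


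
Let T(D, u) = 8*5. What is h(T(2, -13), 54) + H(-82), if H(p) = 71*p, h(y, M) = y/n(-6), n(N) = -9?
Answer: -52438/9 ≈ -5826.4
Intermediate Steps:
T(D, u) = 40
h(y, M) = -y/9 (h(y, M) = y/(-9) = y*(-⅑) = -y/9)
h(T(2, -13), 54) + H(-82) = -⅑*40 + 71*(-82) = -40/9 - 5822 = -52438/9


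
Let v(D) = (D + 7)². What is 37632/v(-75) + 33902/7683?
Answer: 27868094/2220387 ≈ 12.551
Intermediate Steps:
v(D) = (7 + D)²
37632/v(-75) + 33902/7683 = 37632/((7 - 75)²) + 33902/7683 = 37632/((-68)²) + 33902*(1/7683) = 37632/4624 + 33902/7683 = 37632*(1/4624) + 33902/7683 = 2352/289 + 33902/7683 = 27868094/2220387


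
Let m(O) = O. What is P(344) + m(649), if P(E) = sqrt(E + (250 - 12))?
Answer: 649 + sqrt(582) ≈ 673.13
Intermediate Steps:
P(E) = sqrt(238 + E) (P(E) = sqrt(E + 238) = sqrt(238 + E))
P(344) + m(649) = sqrt(238 + 344) + 649 = sqrt(582) + 649 = 649 + sqrt(582)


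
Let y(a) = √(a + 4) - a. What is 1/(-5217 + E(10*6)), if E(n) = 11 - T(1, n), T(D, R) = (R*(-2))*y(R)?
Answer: -1/11446 ≈ -8.7367e-5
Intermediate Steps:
y(a) = √(4 + a) - a
T(D, R) = -2*R*(√(4 + R) - R) (T(D, R) = (R*(-2))*(√(4 + R) - R) = (-2*R)*(√(4 + R) - R) = -2*R*(√(4 + R) - R))
E(n) = 11 - 2*n*(n - √(4 + n))
1/(-5217 + E(10*6)) = 1/(-5217 + (11 - 2*10*6*(10*6 - √(4 + 10*6)))) = 1/(-5217 + (11 - 2*60*(60 - √(4 + 60)))) = 1/(-5217 + (11 - 2*60*(60 - √64))) = 1/(-5217 + (11 - 2*60*(60 - 1*8))) = 1/(-5217 + (11 - 2*60*(60 - 8))) = 1/(-5217 + (11 - 2*60*52)) = 1/(-5217 + (11 - 6240)) = 1/(-5217 - 6229) = 1/(-11446) = -1/11446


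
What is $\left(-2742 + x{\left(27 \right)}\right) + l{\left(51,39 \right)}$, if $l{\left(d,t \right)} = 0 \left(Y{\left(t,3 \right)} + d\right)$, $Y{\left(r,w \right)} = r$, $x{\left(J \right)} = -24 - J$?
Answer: $-2793$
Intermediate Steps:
$l{\left(d,t \right)} = 0$ ($l{\left(d,t \right)} = 0 \left(t + d\right) = 0 \left(d + t\right) = 0$)
$\left(-2742 + x{\left(27 \right)}\right) + l{\left(51,39 \right)} = \left(-2742 - 51\right) + 0 = -2793 + 0 = -2793$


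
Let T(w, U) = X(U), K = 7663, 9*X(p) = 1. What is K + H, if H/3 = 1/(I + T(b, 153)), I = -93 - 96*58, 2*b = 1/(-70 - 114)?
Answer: 390414497/50948 ≈ 7663.0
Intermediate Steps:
X(p) = ⅑ (X(p) = (⅑)*1 = ⅑)
b = -1/368 (b = 1/(2*(-70 - 114)) = (½)/(-184) = (½)*(-1/184) = -1/368 ≈ -0.0027174)
I = -5661 (I = -93 - 5568 = -5661)
T(w, U) = ⅑
H = -27/50948 (H = 3/(-5661 + ⅑) = 3/(-50948/9) = 3*(-9/50948) = -27/50948 ≈ -0.00052995)
K + H = 7663 - 27/50948 = 390414497/50948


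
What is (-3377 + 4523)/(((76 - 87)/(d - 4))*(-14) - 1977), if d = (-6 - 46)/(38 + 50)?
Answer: -115746/203065 ≈ -0.56999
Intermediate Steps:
d = -13/22 (d = -52/88 = -52*1/88 = -13/22 ≈ -0.59091)
(-3377 + 4523)/(((76 - 87)/(d - 4))*(-14) - 1977) = (-3377 + 4523)/(((76 - 87)/(-13/22 - 4))*(-14) - 1977) = 1146/(-11/(-101/22)*(-14) - 1977) = 1146/(-11*(-22/101)*(-14) - 1977) = 1146/((242/101)*(-14) - 1977) = 1146/(-3388/101 - 1977) = 1146/(-203065/101) = 1146*(-101/203065) = -115746/203065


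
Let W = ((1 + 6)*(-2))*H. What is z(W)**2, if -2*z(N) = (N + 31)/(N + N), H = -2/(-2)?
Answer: 289/3136 ≈ 0.092156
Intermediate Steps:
H = 1 (H = -2*(-1/2) = 1)
W = -14 (W = ((1 + 6)*(-2))*1 = (7*(-2))*1 = -14*1 = -14)
z(N) = -(31 + N)/(4*N) (z(N) = -(N + 31)/(2*(N + N)) = -(31 + N)/(2*(2*N)) = -(31 + N)*1/(2*N)/2 = -(31 + N)/(4*N))
z(W)**2 = ((1/4)*(-31 - 1*(-14))/(-14))**2 = ((1/4)*(-1/14)*(-31 + 14))**2 = ((1/4)*(-1/14)*(-17))**2 = (17/56)**2 = 289/3136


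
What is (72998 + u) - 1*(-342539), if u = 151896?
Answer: 567433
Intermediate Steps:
(72998 + u) - 1*(-342539) = (72998 + 151896) - 1*(-342539) = 224894 + 342539 = 567433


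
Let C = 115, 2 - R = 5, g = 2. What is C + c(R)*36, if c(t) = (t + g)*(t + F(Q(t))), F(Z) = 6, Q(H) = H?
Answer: 7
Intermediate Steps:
R = -3 (R = 2 - 1*5 = 2 - 5 = -3)
c(t) = (2 + t)*(6 + t) (c(t) = (t + 2)*(t + 6) = (2 + t)*(6 + t))
C + c(R)*36 = 115 + (12 + (-3)**2 + 8*(-3))*36 = 115 + (12 + 9 - 24)*36 = 115 - 3*36 = 115 - 108 = 7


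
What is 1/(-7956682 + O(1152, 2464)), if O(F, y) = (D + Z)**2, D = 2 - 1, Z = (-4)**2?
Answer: -1/7956393 ≈ -1.2569e-7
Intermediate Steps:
Z = 16
D = 1
O(F, y) = 289 (O(F, y) = (1 + 16)**2 = 17**2 = 289)
1/(-7956682 + O(1152, 2464)) = 1/(-7956682 + 289) = 1/(-7956393) = -1/7956393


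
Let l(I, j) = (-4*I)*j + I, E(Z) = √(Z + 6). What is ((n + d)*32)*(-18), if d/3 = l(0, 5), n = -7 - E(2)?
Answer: 4032 + 1152*√2 ≈ 5661.2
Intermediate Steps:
E(Z) = √(6 + Z)
n = -7 - 2*√2 (n = -7 - √(6 + 2) = -7 - √8 = -7 - 2*√2 ≈ -9.8284)
l(I, j) = I - 4*I*j (l(I, j) = -4*I*j + I = I - 4*I*j)
d = 0 (d = 3*(0*(1 - 4*5)) = 3*(0*(1 - 20)) = 3*(0*(-19)) = 3*0 = 0)
((n + d)*32)*(-18) = (((-7 - 2*√2) + 0)*32)*(-18) = ((-7 - 2*√2)*32)*(-18) = (-224 - 64*√2)*(-18) = 4032 + 1152*√2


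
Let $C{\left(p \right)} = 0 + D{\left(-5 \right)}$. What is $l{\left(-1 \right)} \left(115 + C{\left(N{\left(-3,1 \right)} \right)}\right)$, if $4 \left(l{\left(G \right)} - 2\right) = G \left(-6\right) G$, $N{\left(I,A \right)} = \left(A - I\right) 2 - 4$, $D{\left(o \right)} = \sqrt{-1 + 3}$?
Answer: $\frac{115}{2} + \frac{\sqrt{2}}{2} \approx 58.207$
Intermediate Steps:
$D{\left(o \right)} = \sqrt{2}$
$N{\left(I,A \right)} = -4 - 2 I + 2 A$ ($N{\left(I,A \right)} = \left(- 2 I + 2 A\right) - 4 = -4 - 2 I + 2 A$)
$C{\left(p \right)} = \sqrt{2}$ ($C{\left(p \right)} = 0 + \sqrt{2} = \sqrt{2}$)
$l{\left(G \right)} = 2 - \frac{3 G^{2}}{2}$ ($l{\left(G \right)} = 2 + \frac{G \left(-6\right) G}{4} = 2 + \frac{- 6 G G}{4} = 2 + \frac{\left(-6\right) G^{2}}{4} = 2 - \frac{3 G^{2}}{2}$)
$l{\left(-1 \right)} \left(115 + C{\left(N{\left(-3,1 \right)} \right)}\right) = \left(2 - \frac{3 \left(-1\right)^{2}}{2}\right) \left(115 + \sqrt{2}\right) = \left(2 - \frac{3}{2}\right) \left(115 + \sqrt{2}\right) = \frac{115 + \sqrt{2}}{2} = \frac{115}{2} + \frac{\sqrt{2}}{2}$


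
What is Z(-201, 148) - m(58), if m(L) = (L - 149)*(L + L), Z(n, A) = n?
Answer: 10355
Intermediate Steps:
m(L) = 2*L*(-149 + L) (m(L) = (-149 + L)*(2*L) = 2*L*(-149 + L))
Z(-201, 148) - m(58) = -201 - 2*58*(-149 + 58) = -201 - 2*58*(-91) = -201 - 1*(-10556) = -201 + 10556 = 10355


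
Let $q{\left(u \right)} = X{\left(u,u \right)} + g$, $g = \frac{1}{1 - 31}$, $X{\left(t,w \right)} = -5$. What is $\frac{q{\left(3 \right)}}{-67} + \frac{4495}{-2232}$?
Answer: $- \frac{46763}{24120} \approx -1.9388$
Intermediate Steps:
$g = - \frac{1}{30}$ ($g = \frac{1}{-30} = - \frac{1}{30} \approx -0.033333$)
$q{\left(u \right)} = - \frac{151}{30}$ ($q{\left(u \right)} = -5 - \frac{1}{30} = - \frac{151}{30}$)
$\frac{q{\left(3 \right)}}{-67} + \frac{4495}{-2232} = - \frac{151}{30 \left(-67\right)} + \frac{4495}{-2232} = \left(- \frac{151}{30}\right) \left(- \frac{1}{67}\right) + 4495 \left(- \frac{1}{2232}\right) = \frac{151}{2010} - \frac{145}{72} = - \frac{46763}{24120}$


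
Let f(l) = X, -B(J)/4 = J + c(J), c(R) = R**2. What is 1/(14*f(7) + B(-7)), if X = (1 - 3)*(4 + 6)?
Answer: -1/448 ≈ -0.0022321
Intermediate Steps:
X = -20 (X = -2*10 = -20)
B(J) = -4*J - 4*J**2 (B(J) = -4*(J + J**2) = -4*J - 4*J**2)
f(l) = -20
1/(14*f(7) + B(-7)) = 1/(14*(-20) + 4*(-7)*(-1 - 1*(-7))) = 1/(-280 + 4*(-7)*(-1 + 7)) = 1/(-280 + 4*(-7)*6) = 1/(-280 - 168) = 1/(-448) = -1/448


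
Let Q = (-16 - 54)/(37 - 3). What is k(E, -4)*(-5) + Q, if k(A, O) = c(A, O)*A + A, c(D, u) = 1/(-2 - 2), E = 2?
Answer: -325/34 ≈ -9.5588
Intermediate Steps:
Q = -35/17 (Q = -70/34 = -70*1/34 = -35/17 ≈ -2.0588)
c(D, u) = -¼ (c(D, u) = 1/(-4) = -¼)
k(A, O) = 3*A/4 (k(A, O) = -A/4 + A = 3*A/4)
k(E, -4)*(-5) + Q = ((¾)*2)*(-5) - 35/17 = (3/2)*(-5) - 35/17 = -15/2 - 35/17 = -325/34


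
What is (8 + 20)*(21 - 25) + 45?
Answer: -67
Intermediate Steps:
(8 + 20)*(21 - 25) + 45 = 28*(-4) + 45 = -112 + 45 = -67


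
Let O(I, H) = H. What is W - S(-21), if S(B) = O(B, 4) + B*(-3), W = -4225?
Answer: -4292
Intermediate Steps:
S(B) = 4 - 3*B (S(B) = 4 + B*(-3) = 4 - 3*B)
W - S(-21) = -4225 - (4 - 3*(-21)) = -4225 - (4 + 63) = -4225 - 1*67 = -4225 - 67 = -4292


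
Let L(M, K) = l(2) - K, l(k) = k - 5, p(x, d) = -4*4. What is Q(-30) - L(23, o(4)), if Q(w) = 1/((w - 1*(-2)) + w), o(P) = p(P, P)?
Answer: -755/58 ≈ -13.017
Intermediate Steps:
p(x, d) = -16
l(k) = -5 + k
o(P) = -16
Q(w) = 1/(2 + 2*w) (Q(w) = 1/((w + 2) + w) = 1/((2 + w) + w) = 1/(2 + 2*w))
L(M, K) = -3 - K (L(M, K) = (-5 + 2) - K = -3 - K)
Q(-30) - L(23, o(4)) = 1/(2*(1 - 30)) - (-3 - 1*(-16)) = (½)/(-29) - (-3 + 16) = (½)*(-1/29) - 1*13 = -1/58 - 13 = -755/58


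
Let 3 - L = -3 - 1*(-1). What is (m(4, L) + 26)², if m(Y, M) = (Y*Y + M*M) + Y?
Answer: 5041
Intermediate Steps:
L = 5 (L = 3 - (-3 - 1*(-1)) = 3 - (-3 + 1) = 3 - 1*(-2) = 3 + 2 = 5)
m(Y, M) = Y + M² + Y² (m(Y, M) = (Y² + M²) + Y = (M² + Y²) + Y = Y + M² + Y²)
(m(4, L) + 26)² = ((4 + 5² + 4²) + 26)² = ((4 + 25 + 16) + 26)² = (45 + 26)² = 71² = 5041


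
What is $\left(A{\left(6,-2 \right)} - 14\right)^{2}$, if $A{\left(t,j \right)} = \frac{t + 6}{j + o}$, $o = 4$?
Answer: $64$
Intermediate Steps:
$A{\left(t,j \right)} = \frac{6 + t}{4 + j}$ ($A{\left(t,j \right)} = \frac{t + 6}{j + 4} = \frac{6 + t}{4 + j}$)
$\left(A{\left(6,-2 \right)} - 14\right)^{2} = \left(\frac{6 + 6}{4 - 2} - 14\right)^{2} = \left(\frac{1}{2} \cdot 12 - 14\right)^{2} = \left(6 - 14\right)^{2} = \left(-8\right)^{2} = 64$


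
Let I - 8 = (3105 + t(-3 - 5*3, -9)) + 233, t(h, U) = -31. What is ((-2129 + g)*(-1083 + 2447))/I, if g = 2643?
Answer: 701096/3315 ≈ 211.49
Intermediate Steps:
I = 3315 (I = 8 + ((3105 - 31) + 233) = 8 + (3074 + 233) = 8 + 3307 = 3315)
((-2129 + g)*(-1083 + 2447))/I = ((-2129 + 2643)*(-1083 + 2447))/3315 = (514*1364)*(1/3315) = 701096*(1/3315) = 701096/3315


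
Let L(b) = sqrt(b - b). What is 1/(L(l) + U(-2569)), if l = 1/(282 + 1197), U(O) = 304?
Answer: 1/304 ≈ 0.0032895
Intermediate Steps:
l = 1/1479 ≈ 0.00067613
L(b) = 0 (L(b) = sqrt(0) = 0)
1/(L(l) + U(-2569)) = 1/(0 + 304) = 1/304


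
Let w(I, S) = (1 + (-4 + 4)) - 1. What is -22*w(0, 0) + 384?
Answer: 384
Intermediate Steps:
w(I, S) = 0 (w(I, S) = (1 + 0) - 1 = 1 - 1 = 0)
-22*w(0, 0) + 384 = -22*0 + 384 = 0 + 384 = 384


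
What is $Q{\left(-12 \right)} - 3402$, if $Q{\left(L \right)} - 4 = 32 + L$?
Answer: $-3378$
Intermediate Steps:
$Q{\left(L \right)} = 36 + L$ ($Q{\left(L \right)} = 4 + \left(32 + L\right) = 36 + L$)
$Q{\left(-12 \right)} - 3402 = \left(36 - 12\right) - 3402 = 24 - 3402 = -3378$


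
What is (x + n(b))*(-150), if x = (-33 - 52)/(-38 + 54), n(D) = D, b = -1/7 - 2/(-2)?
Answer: 37425/56 ≈ 668.30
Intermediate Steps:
b = 6/7 (b = -1*1/7 - 2*(-1/2) = -1/7 + 1 = 6/7 ≈ 0.85714)
x = -85/16 ≈ -5.3125
(x + n(b))*(-150) = (-85/16 + 6/7)*(-150) = -499/112*(-150) = 37425/56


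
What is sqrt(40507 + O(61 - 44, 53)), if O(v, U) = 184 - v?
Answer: sqrt(40674) ≈ 201.68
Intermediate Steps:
sqrt(40507 + O(61 - 44, 53)) = sqrt(40507 + (184 - (61 - 44))) = sqrt(40507 + (184 - 1*17)) = sqrt(40507 + (184 - 17)) = sqrt(40507 + 167) = sqrt(40674)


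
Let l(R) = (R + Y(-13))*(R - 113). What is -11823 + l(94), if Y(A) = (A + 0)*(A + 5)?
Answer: -15585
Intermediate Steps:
Y(A) = A*(5 + A)
l(R) = (-113 + R)*(104 + R) (l(R) = (R - 13*(5 - 13))*(R - 113) = (R - 13*(-8))*(-113 + R) = (R + 104)*(-113 + R) = (104 + R)*(-113 + R) = (-113 + R)*(104 + R))
-11823 + l(94) = -11823 + (-11752 + 94**2 - 9*94) = -11823 + (-11752 + 8836 - 846) = -11823 - 3762 = -15585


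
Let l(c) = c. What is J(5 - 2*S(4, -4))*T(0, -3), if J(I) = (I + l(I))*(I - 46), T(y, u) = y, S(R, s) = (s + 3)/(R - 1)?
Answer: 0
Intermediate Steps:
S(R, s) = (3 + s)/(-1 + R)
J(I) = 2*I*(-46 + I) (J(I) = (I + I)*(I - 46) = (2*I)*(-46 + I) = 2*I*(-46 + I))
J(5 - 2*S(4, -4))*T(0, -3) = (2*(5 - 2*(3 - 4)/(-1 + 4))*(-46 + (5 - 2*(3 - 4)/(-1 + 4))))*0 = (2*(5 - 2*(-1)/3)*(-46 + (5 - 2*(-1)/3)))*0 = (2*(5 - 2*(-1/3))*(-46 + (5 - 2*(-1/3))))*0 = (2*(5 + 2/3)*(-46 + (5 + 2/3)))*0 = (2*(17/3)*(-46 + 17/3))*0 = (2*(17/3)*(-121/3))*0 = -4114/9*0 = 0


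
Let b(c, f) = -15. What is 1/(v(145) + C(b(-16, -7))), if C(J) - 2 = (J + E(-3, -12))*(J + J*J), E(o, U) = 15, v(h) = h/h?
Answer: 1/3 ≈ 0.33333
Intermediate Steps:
v(h) = 1
C(J) = 2 + (15 + J)*(J + J**2) (C(J) = 2 + (J + 15)*(J + J*J) = 2 + (15 + J)*(J + J**2))
1/(v(145) + C(b(-16, -7))) = 1/(1 + (2 + (-15)**3 + 15*(-15) + 16*(-15)**2)) = 1/(1 + (2 - 3375 - 225 + 16*225)) = 1/(1 + (2 - 3375 - 225 + 3600)) = 1/(1 + 2) = 1/3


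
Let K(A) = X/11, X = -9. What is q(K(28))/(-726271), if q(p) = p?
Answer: 9/7988981 ≈ 1.1266e-6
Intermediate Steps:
K(A) = -9/11
q(K(28))/(-726271) = -9/11/(-726271) = -9/11*(-1/726271) = 9/7988981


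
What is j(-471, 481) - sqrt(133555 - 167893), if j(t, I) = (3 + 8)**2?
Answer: 121 - I*sqrt(34338) ≈ 121.0 - 185.31*I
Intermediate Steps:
j(t, I) = 121 (j(t, I) = 11**2 = 121)
j(-471, 481) - sqrt(133555 - 167893) = 121 - sqrt(133555 - 167893) = 121 - sqrt(-34338) = 121 - I*sqrt(34338)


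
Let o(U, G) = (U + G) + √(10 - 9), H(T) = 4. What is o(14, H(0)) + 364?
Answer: 383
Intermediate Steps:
o(U, G) = 1 + G + U (o(U, G) = (G + U) + √1 = (G + U) + 1 = 1 + G + U)
o(14, H(0)) + 364 = (1 + 4 + 14) + 364 = 19 + 364 = 383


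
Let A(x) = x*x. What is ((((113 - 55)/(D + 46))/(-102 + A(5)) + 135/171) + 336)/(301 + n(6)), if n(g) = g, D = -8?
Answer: 492694/449141 ≈ 1.0970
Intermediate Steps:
A(x) = x²
((((113 - 55)/(D + 46))/(-102 + A(5)) + 135/171) + 336)/(301 + n(6)) = ((((113 - 55)/(-8 + 46))/(-102 + 5²) + 135/171) + 336)/(301 + 6) = (((58/38)/(-102 + 25) + 135*(1/171)) + 336)/307 = (((58*(1/38))/(-77) + 15/19) + 336)*(1/307) = (((29/19)*(-1/77) + 15/19) + 336)*(1/307) = ((-29/1463 + 15/19) + 336)*(1/307) = (1126/1463 + 336)*(1/307) = (492694/1463)*(1/307) = 492694/449141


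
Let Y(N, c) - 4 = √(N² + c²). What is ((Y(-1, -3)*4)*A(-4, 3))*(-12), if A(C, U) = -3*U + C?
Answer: 2496 + 624*√10 ≈ 4469.3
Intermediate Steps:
Y(N, c) = 4 + √(N² + c²)
A(C, U) = C - 3*U
((Y(-1, -3)*4)*A(-4, 3))*(-12) = (((4 + √((-1)² + (-3)²))*4)*(-4 - 3*3))*(-12) = (((4 + √(1 + 9))*4)*(-4 - 9))*(-12) = (((4 + √10)*4)*(-13))*(-12) = ((16 + 4*√10)*(-13))*(-12) = (-208 - 52*√10)*(-12) = 2496 + 624*√10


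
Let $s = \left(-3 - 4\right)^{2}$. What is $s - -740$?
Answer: $789$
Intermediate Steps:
$s = 49$ ($s = \left(-7\right)^{2} = 49$)
$s - -740 = 49 - -740 = 49 + 740 = 789$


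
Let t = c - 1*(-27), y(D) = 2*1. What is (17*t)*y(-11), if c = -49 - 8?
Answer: -1020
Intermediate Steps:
y(D) = 2
c = -57
t = -30 (t = -57 - 1*(-27) = -57 + 27 = -30)
(17*t)*y(-11) = (17*(-30))*2 = -510*2 = -1020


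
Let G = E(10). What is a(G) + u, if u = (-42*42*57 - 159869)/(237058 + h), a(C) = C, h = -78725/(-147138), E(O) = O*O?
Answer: 3449714636354/34880318729 ≈ 98.901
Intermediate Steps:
E(O) = O**2
h = 78725/147138 (h = -78725*(-1/147138) = 78725/147138 ≈ 0.53504)
G = 100 (G = 10**2 = 100)
u = -38317236546/34880318729 (u = (-42*42*57 - 159869)/(237058 + 78725/147138) = (-1764*57 - 159869)/(34880318729/147138) = (-100548 - 159869)*(147138/34880318729) = -260417*147138/34880318729 = -38317236546/34880318729 ≈ -1.0985)
a(G) + u = 100 - 38317236546/34880318729 = 3449714636354/34880318729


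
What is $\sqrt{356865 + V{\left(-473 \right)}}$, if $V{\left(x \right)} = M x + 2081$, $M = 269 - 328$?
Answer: $\sqrt{386853} \approx 621.97$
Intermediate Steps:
$M = -59$ ($M = 269 - 328 = -59$)
$V{\left(x \right)} = 2081 - 59 x$ ($V{\left(x \right)} = - 59 x + 2081 = 2081 - 59 x$)
$\sqrt{356865 + V{\left(-473 \right)}} = \sqrt{356865 + \left(2081 - -27907\right)} = \sqrt{356865 + \left(2081 + 27907\right)} = \sqrt{356865 + 29988} = \sqrt{386853}$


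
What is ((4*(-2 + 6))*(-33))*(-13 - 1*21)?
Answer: 17952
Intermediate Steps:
((4*(-2 + 6))*(-33))*(-13 - 1*21) = ((4*4)*(-33))*(-13 - 21) = (16*(-33))*(-34) = -528*(-34) = 17952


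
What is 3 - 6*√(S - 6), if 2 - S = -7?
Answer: 3 - 6*√3 ≈ -7.3923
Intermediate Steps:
S = 9 (S = 2 - 1*(-7) = 2 + 7 = 9)
3 - 6*√(S - 6) = 3 - 6*√(9 - 6) = 3 - 6*√3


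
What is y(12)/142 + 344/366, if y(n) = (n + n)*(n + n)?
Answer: 64916/12993 ≈ 4.9962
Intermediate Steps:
y(n) = 4*n² (y(n) = (2*n)*(2*n) = 4*n²)
y(12)/142 + 344/366 = (4*12²)/142 + 344/366 = (4*144)*(1/142) + 344*(1/366) = 576*(1/142) + 172/183 = 288/71 + 172/183 = 64916/12993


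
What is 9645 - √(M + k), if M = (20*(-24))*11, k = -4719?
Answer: 9645 - 3*I*√1111 ≈ 9645.0 - 99.995*I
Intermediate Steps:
M = -5280 (M = -480*11 = -5280)
9645 - √(M + k) = 9645 - √(-5280 - 4719) = 9645 - √(-9999) = 9645 - 3*I*√1111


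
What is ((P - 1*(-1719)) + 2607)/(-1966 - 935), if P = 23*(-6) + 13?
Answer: -4201/2901 ≈ -1.4481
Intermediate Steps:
P = -125 (P = -138 + 13 = -125)
((P - 1*(-1719)) + 2607)/(-1966 - 935) = ((-125 - 1*(-1719)) + 2607)/(-1966 - 935) = ((-125 + 1719) + 2607)/(-2901) = (1594 + 2607)*(-1/2901) = 4201*(-1/2901) = -4201/2901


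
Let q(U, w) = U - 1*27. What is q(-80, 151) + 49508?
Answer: 49401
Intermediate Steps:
q(U, w) = -27 + U (q(U, w) = U - 27 = -27 + U)
q(-80, 151) + 49508 = (-27 - 80) + 49508 = -107 + 49508 = 49401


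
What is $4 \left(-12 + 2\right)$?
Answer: $-40$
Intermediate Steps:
$4 \left(-12 + 2\right) = 4 \left(-10\right) = -40$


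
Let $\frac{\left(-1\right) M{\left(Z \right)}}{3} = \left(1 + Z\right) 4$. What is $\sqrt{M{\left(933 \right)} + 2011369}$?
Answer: $\sqrt{2000161} \approx 1414.3$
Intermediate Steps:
$M{\left(Z \right)} = -12 - 12 Z$ ($M{\left(Z \right)} = - 3 \left(1 + Z\right) 4 = - 3 \left(4 + 4 Z\right) = -12 - 12 Z$)
$\sqrt{M{\left(933 \right)} + 2011369} = \sqrt{\left(-12 - 11196\right) + 2011369} = \sqrt{-11208 + 2011369} = \sqrt{2000161}$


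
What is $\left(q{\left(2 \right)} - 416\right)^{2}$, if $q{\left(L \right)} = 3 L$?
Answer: $168100$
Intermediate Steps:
$\left(q{\left(2 \right)} - 416\right)^{2} = \left(3 \cdot 2 - 416\right)^{2} = \left(6 - 416\right)^{2} = \left(-410\right)^{2} = 168100$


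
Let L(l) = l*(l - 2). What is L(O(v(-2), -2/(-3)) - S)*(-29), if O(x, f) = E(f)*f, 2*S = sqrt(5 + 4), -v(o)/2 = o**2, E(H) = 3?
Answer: 87/4 ≈ 21.750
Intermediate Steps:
v(o) = -2*o**2
S = 3/2 (S = sqrt(5 + 4)/2 = sqrt(9)/2 = (1/2)*3 = 3/2 ≈ 1.5000)
O(x, f) = 3*f
L(l) = l*(-2 + l)
L(O(v(-2), -2/(-3)) - S)*(-29) = ((3*(-2/(-3)) - 1*3/2)*(-2 + (3*(-2/(-3)) - 1*3/2)))*(-29) = ((3*(-2*(-1/3)) - 3/2)*(-2 + (3*(-2*(-1/3)) - 3/2)))*(-29) = ((3*(2/3) - 3/2)*(-2 + (3*(2/3) - 3/2)))*(-29) = ((2 - 3/2)*(-2 + (2 - 3/2)))*(-29) = ((-2 + 1/2)/2)*(-29) = ((1/2)*(-3/2))*(-29) = -3/4*(-29) = 87/4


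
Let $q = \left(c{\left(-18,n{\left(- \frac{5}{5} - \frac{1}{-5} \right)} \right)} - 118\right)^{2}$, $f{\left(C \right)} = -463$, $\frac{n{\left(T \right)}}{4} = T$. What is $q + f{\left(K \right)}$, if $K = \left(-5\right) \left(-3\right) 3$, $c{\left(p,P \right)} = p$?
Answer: $18033$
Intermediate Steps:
$n{\left(T \right)} = 4 T$
$K = 45$ ($K = 15 \cdot 3 = 45$)
$q = 18496$ ($q = \left(-18 - 118\right)^{2} = \left(-136\right)^{2} = 18496$)
$q + f{\left(K \right)} = 18496 - 463 = 18033$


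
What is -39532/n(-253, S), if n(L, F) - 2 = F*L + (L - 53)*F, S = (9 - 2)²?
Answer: 39532/27389 ≈ 1.4434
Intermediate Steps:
S = 49 (S = 7² = 49)
n(L, F) = 2 + F*L + F*(-53 + L) (n(L, F) = 2 + (F*L + (L - 53)*F) = 2 + (F*L + (-53 + L)*F) = 2 + (F*L + F*(-53 + L)) = 2 + F*L + F*(-53 + L))
-39532/n(-253, S) = -39532/(2 - 53*49 + 2*49*(-253)) = -39532/(2 - 2597 - 24794) = -39532/(-27389) = -39532*(-1/27389) = 39532/27389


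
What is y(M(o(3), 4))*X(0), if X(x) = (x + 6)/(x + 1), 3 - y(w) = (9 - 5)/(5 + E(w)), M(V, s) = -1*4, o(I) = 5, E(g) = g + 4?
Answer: 66/5 ≈ 13.200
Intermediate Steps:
E(g) = 4 + g
M(V, s) = -4
y(w) = 3 - 4/(9 + w) (y(w) = 3 - (9 - 5)/(5 + (4 + w)) = 3 - 4/(9 + w))
X(x) = (6 + x)/(1 + x)
y(M(o(3), 4))*X(0) = ((23 + 3*(-4))/(9 - 4))*((6 + 0)/(1 + 0)) = ((23 - 12)/5)*(6/1) = ((1/5)*11)*(1*6) = (11/5)*6 = 66/5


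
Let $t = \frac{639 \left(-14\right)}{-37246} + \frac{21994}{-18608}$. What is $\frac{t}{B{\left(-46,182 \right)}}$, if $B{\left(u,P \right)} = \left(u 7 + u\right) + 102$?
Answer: $\frac{23311477}{6584198896} \approx 0.0035405$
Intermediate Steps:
$B{\left(u,P \right)} = 102 + 8 u$ ($B{\left(u,P \right)} = \left(7 u + u\right) + 102 = 8 u + 102 = 102 + 8 u$)
$t = - \frac{163180339}{173268392}$ ($t = \left(-8946\right) \left(- \frac{1}{37246}\right) + 21994 \left(- \frac{1}{18608}\right) = \frac{4473}{18623} - \frac{10997}{9304} = - \frac{163180339}{173268392} \approx -0.94178$)
$\frac{t}{B{\left(-46,182 \right)}} = - \frac{163180339}{173268392 \left(102 + 8 \left(-46\right)\right)} = - \frac{163180339}{173268392 \left(102 - 368\right)} = - \frac{163180339}{173268392 \left(-266\right)} = \left(- \frac{163180339}{173268392}\right) \left(- \frac{1}{266}\right) = \frac{23311477}{6584198896}$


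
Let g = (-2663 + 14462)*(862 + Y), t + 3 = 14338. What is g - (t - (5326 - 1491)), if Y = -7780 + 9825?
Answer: 34289193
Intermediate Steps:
Y = 2045
t = 14335 (t = -3 + 14338 = 14335)
g = 34299693 (g = (-2663 + 14462)*(862 + 2045) = 11799*2907 = 34299693)
g - (t - (5326 - 1491)) = 34299693 - (14335 - (5326 - 1491)) = 34299693 - (14335 - 1*3835) = 34299693 - (14335 - 3835) = 34299693 - 1*10500 = 34299693 - 10500 = 34289193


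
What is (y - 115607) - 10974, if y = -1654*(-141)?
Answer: 106633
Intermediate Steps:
y = 233214
(y - 115607) - 10974 = (233214 - 115607) - 10974 = 117607 - 10974 = 106633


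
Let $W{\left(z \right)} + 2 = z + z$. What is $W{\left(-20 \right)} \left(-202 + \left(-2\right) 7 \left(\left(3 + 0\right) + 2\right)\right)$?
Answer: $11424$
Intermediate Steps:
$W{\left(z \right)} = -2 + 2 z$ ($W{\left(z \right)} = -2 + \left(z + z\right) = -2 + 2 z$)
$W{\left(-20 \right)} \left(-202 + \left(-2\right) 7 \left(\left(3 + 0\right) + 2\right)\right) = \left(-2 + 2 \left(-20\right)\right) \left(-202 + \left(-2\right) 7 \left(\left(3 + 0\right) + 2\right)\right) = \left(-2 - 40\right) \left(-202 - 14 \left(3 + 2\right)\right) = - 42 \left(-202 - 70\right) = \left(-42\right) \left(-272\right) = 11424$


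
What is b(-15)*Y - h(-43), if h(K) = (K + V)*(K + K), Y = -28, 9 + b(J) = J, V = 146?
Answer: 9530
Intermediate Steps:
b(J) = -9 + J
h(K) = 2*K*(146 + K) (h(K) = (K + 146)*(K + K) = (146 + K)*(2*K) = 2*K*(146 + K))
b(-15)*Y - h(-43) = (-9 - 15)*(-28) - 2*(-43)*(146 - 43) = -24*(-28) - 2*(-43)*103 = 672 - 1*(-8858) = 672 + 8858 = 9530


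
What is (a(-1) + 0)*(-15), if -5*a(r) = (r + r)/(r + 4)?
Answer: -2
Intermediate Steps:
a(r) = -2*r/(5*(4 + r)) (a(r) = -(r + r)/(5*(r + 4)) = -2*r/(5*(4 + r)))
(a(-1) + 0)*(-15) = (-2*(-1)/(20 + 5*(-1)) + 0)*(-15) = (-2*(-1)/(20 - 5) + 0)*(-15) = (-2*(-1)/15 + 0)*(-15) = (-2*(-1)*1/15 + 0)*(-15) = (2/15 + 0)*(-15) = (2/15)*(-15) = -2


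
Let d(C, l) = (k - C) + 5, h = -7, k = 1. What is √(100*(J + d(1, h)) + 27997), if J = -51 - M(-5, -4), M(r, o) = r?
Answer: √23897 ≈ 154.59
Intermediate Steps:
d(C, l) = 6 - C (d(C, l) = (1 - C) + 5 = 6 - C)
J = -46 (J = -51 - 1*(-5) = -51 + 5 = -46)
√(100*(J + d(1, h)) + 27997) = √(100*(-46 + (6 - 1*1)) + 27997) = √(100*(-46 + (6 - 1)) + 27997) = √(100*(-46 + 5) + 27997) = √(100*(-41) + 27997) = √(-4100 + 27997) = √23897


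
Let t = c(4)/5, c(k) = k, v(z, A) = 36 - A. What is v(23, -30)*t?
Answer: 264/5 ≈ 52.800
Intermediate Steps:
t = ⅘ (t = 4/5 = 4*(⅕) = ⅘ ≈ 0.80000)
v(23, -30)*t = (36 - 1*(-30))*(⅘) = (36 + 30)*(⅘) = 66*(⅘) = 264/5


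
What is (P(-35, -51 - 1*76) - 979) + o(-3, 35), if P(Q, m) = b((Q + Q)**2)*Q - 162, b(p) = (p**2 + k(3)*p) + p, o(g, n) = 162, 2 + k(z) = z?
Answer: -840693979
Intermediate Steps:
k(z) = -2 + z
b(p) = p**2 + 2*p (b(p) = (p**2 + (-2 + 3)*p) + p = (p**2 + 1*p) + p = (p**2 + p) + p = (p + p**2) + p = p**2 + 2*p)
P(Q, m) = -162 + 4*Q**3*(2 + 4*Q**2) (P(Q, m) = ((Q + Q)**2*(2 + (Q + Q)**2))*Q - 162 = ((2*Q)**2*(2 + (2*Q)**2))*Q - 162 = ((4*Q**2)*(2 + 4*Q**2))*Q - 162 = (4*Q**2*(2 + 4*Q**2))*Q - 162 = 4*Q**3*(2 + 4*Q**2) - 162 = -162 + 4*Q**3*(2 + 4*Q**2))
(P(-35, -51 - 1*76) - 979) + o(-3, 35) = ((-162 + 8*(-35)**3 + 16*(-35)**5) - 979) + 162 = ((-162 + 8*(-42875) + 16*(-52521875)) - 979) + 162 = ((-162 - 343000 - 840350000) - 979) + 162 = (-840693162 - 979) + 162 = -840694141 + 162 = -840693979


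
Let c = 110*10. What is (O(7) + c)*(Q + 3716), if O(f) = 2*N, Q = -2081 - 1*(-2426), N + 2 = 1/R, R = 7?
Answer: 31164114/7 ≈ 4.4520e+6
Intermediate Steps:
N = -13/7 (N = -2 + 1/7 = -2 + ⅐ = -13/7 ≈ -1.8571)
Q = 345 (Q = -2081 + 2426 = 345)
O(f) = -26/7 (O(f) = 2*(-13/7) = -26/7)
c = 1100
(O(7) + c)*(Q + 3716) = (-26/7 + 1100)*(345 + 3716) = (7674/7)*4061 = 31164114/7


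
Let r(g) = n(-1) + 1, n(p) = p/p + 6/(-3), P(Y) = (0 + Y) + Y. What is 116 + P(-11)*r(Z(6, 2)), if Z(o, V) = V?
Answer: 116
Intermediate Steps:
P(Y) = 2*Y (P(Y) = Y + Y = 2*Y)
n(p) = -1 (n(p) = 1 + 6*(-1/3) = 1 - 2 = -1)
r(g) = 0 (r(g) = -1 + 1 = 0)
116 + P(-11)*r(Z(6, 2)) = 116 + (2*(-11))*0 = 116 - 22*0 = 116 + 0 = 116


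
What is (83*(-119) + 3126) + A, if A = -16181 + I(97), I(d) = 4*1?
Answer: -22928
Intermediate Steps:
I(d) = 4
A = -16177 (A = -16181 + 4 = -16177)
(83*(-119) + 3126) + A = (83*(-119) + 3126) - 16177 = (-9877 + 3126) - 16177 = -6751 - 16177 = -22928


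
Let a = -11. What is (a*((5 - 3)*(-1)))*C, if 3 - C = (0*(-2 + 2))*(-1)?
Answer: 66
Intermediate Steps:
C = 3 (C = 3 - 0*(-2 + 2)*(-1) = 3 - 0*0*(-1) = 3 - 0*(-1) = 3 - 1*0 = 3 + 0 = 3)
(a*((5 - 3)*(-1)))*C = -11*(5 - 3)*(-1)*3 = -22*(-1)*3 = -11*(-2)*3 = 22*3 = 66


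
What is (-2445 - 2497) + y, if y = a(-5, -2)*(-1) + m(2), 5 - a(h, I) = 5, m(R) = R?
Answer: -4940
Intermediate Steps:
a(h, I) = 0 (a(h, I) = 5 - 1*5 = 5 - 5 = 0)
y = 2 (y = 0*(-1) + 2 = 0 + 2 = 2)
(-2445 - 2497) + y = (-2445 - 2497) + 2 = -4942 + 2 = -4940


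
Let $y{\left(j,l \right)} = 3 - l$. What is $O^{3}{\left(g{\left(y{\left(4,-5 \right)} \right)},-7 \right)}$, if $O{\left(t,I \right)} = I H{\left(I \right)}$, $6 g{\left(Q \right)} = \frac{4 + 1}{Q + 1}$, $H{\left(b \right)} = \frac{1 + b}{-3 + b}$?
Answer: $- \frac{9261}{125} \approx -74.088$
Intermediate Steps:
$H{\left(b \right)} = \frac{1 + b}{-3 + b}$
$g{\left(Q \right)} = \frac{5}{6 \left(1 + Q\right)}$ ($g{\left(Q \right)} = \frac{\left(4 + 1\right) \frac{1}{Q + 1}}{6} = \frac{5 \frac{1}{1 + Q}}{6} = \frac{5}{6 \left(1 + Q\right)}$)
$O{\left(t,I \right)} = \frac{I \left(1 + I\right)}{-3 + I}$ ($O{\left(t,I \right)} = I \frac{1 + I}{-3 + I} = \frac{I \left(1 + I\right)}{-3 + I}$)
$O^{3}{\left(g{\left(y{\left(4,-5 \right)} \right)},-7 \right)} = \left(- \frac{7 \left(1 - 7\right)}{-3 - 7}\right)^{3} = \left(\left(-7\right) \frac{1}{-10} \left(-6\right)\right)^{3} = \left(\left(-7\right) \left(- \frac{1}{10}\right) \left(-6\right)\right)^{3} = \left(- \frac{21}{5}\right)^{3} = - \frac{9261}{125}$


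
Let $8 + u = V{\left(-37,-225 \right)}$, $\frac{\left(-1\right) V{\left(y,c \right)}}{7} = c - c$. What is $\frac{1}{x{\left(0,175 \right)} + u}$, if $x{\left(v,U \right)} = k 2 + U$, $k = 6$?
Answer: $\frac{1}{179} \approx 0.0055866$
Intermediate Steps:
$V{\left(y,c \right)} = 0$ ($V{\left(y,c \right)} = - 7 \left(c - c\right) = \left(-7\right) 0 = 0$)
$u = -8$ ($u = -8 + 0 = -8$)
$x{\left(v,U \right)} = 12 + U$ ($x{\left(v,U \right)} = 6 \cdot 2 + U = 12 + U$)
$\frac{1}{x{\left(0,175 \right)} + u} = \frac{1}{\left(12 + 175\right) - 8} = \frac{1}{187 - 8} = \frac{1}{179}$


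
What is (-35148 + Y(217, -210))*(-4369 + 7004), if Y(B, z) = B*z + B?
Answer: -212120135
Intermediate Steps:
Y(B, z) = B + B*z
(-35148 + Y(217, -210))*(-4369 + 7004) = (-35148 + 217*(1 - 210))*(-4369 + 7004) = (-35148 + 217*(-209))*2635 = (-35148 - 45353)*2635 = -80501*2635 = -212120135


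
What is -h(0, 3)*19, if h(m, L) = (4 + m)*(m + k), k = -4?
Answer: 304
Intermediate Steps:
h(m, L) = (-4 + m)*(4 + m) (h(m, L) = (4 + m)*(m - 4) = (4 + m)*(-4 + m) = (-4 + m)*(4 + m))
-h(0, 3)*19 = -(-16 + 0²)*19 = -(-16 + 0)*19 = -1*(-16)*19 = 16*19 = 304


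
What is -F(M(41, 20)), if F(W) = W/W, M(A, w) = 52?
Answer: -1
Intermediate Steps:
F(W) = 1
-F(M(41, 20)) = -1*1 = -1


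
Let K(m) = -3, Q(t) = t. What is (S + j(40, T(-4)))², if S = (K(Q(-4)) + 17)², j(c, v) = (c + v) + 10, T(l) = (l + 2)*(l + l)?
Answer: 68644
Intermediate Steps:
T(l) = 2*l*(2 + l) (T(l) = (2 + l)*(2*l) = 2*l*(2 + l))
j(c, v) = 10 + c + v
S = 196 (S = (-3 + 17)² = 14² = 196)
(S + j(40, T(-4)))² = (196 + (10 + 40 + 2*(-4)*(2 - 4)))² = (196 + (10 + 40 + 2*(-4)*(-2)))² = (196 + (10 + 40 + 16))² = (196 + 66)² = 262² = 68644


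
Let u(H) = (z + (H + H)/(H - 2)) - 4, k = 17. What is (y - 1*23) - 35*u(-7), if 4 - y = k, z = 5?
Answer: -1129/9 ≈ -125.44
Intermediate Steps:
y = -13 (y = 4 - 1*17 = 4 - 17 = -13)
u(H) = 1 + 2*H/(-2 + H) (u(H) = (5 + (H + H)/(H - 2)) - 4 = (5 + (2*H)/(-2 + H)) - 4 = (5 + 2*H/(-2 + H)) - 4 = 1 + 2*H/(-2 + H))
(y - 1*23) - 35*u(-7) = (-13 - 1*23) - 35*(-2 + 3*(-7))/(-2 - 7) = (-13 - 23) - 35*(-2 - 21)/(-9) = -36 - (-35)*(-23)/9 = -36 - 35*23/9 = -36 - 805/9 = -1129/9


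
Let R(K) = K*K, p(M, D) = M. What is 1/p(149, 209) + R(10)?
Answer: 14901/149 ≈ 100.01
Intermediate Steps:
R(K) = K**2
1/p(149, 209) + R(10) = 1/149 + 10**2 = 1/149 + 100 = 14901/149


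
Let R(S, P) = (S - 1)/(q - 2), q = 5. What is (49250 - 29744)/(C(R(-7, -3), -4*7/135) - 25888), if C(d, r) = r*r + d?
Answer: -177748425/235928308 ≈ -0.75340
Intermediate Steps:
R(S, P) = -1/3 + S/3 (R(S, P) = (S - 1)/(5 - 2) = (-1 + S)/3 = (-1 + S)*(1/3) = -1/3 + S/3)
C(d, r) = d + r**2 (C(d, r) = r**2 + d = d + r**2)
(49250 - 29744)/(C(R(-7, -3), -4*7/135) - 25888) = (49250 - 29744)/(((-1/3 + (1/3)*(-7)) + (-4*7/135)**2) - 25888) = 19506/(((-1/3 - 7/3) + (-28*1/135)**2) - 25888) = 19506/((-8/3 + (-28/135)**2) - 25888) = 19506/((-8/3 + 784/18225) - 25888) = 19506/(-47816/18225 - 25888) = 19506/(-471856616/18225) = 19506*(-18225/471856616) = -177748425/235928308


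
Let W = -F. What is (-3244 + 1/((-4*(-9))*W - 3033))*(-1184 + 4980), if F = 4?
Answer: -39122293444/3177 ≈ -1.2314e+7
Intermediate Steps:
W = -4 (W = -1*4 = -4)
(-3244 + 1/((-4*(-9))*W - 3033))*(-1184 + 4980) = (-3244 + 1/(-4*(-9)*(-4) - 3033))*(-1184 + 4980) = (-3244 + 1/(36*(-4) - 3033))*3796 = (-3244 + 1/(-144 - 3033))*3796 = (-3244 + 1/(-3177))*3796 = (-3244 - 1/3177)*3796 = -10306189/3177*3796 = -39122293444/3177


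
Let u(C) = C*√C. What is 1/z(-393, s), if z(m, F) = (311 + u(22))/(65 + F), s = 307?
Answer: 38564/28691 - 2728*√22/28691 ≈ 0.89814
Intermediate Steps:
u(C) = C^(3/2)
z(m, F) = (311 + 22*√22)/(65 + F) (z(m, F) = (311 + 22^(3/2))/(65 + F) = (311 + 22*√22)/(65 + F))
1/z(-393, s) = 1/((311 + 22*√22)/(65 + 307)) = 1/((311 + 22*√22)/372) = 1/(311/372 + 11*√22/186)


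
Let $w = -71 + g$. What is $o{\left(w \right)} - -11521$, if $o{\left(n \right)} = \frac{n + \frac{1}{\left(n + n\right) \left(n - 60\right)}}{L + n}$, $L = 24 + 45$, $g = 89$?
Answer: $\frac{1515545639}{131544} \approx 11521.0$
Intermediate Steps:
$L = 69$
$w = 18$ ($w = -71 + 89 = 18$)
$o{\left(n \right)} = \frac{n + \frac{1}{2 n \left(-60 + n\right)}}{69 + n}$ ($o{\left(n \right)} = \frac{n + \frac{1}{\left(n + n\right) \left(n - 60\right)}}{69 + n} = \frac{n + \frac{1}{2 n \left(-60 + n\right)}}{69 + n}$)
$o{\left(w \right)} - -11521 = \frac{\frac{1}{2} + 18^{3} - 60 \cdot 18^{2}}{18 \left(-4140 + 18^{2} + 9 \cdot 18\right)} - -11521 = \frac{\frac{1}{2} + 5832 - 19440}{18 \left(-4140 + 324 + 162\right)} + 11521 = \frac{\frac{1}{2} + 5832 - 19440}{18 \left(-3654\right)} + 11521 = \frac{1}{18} \left(- \frac{1}{3654}\right) \left(- \frac{27215}{2}\right) + 11521 = \frac{27215}{131544} + 11521 = \frac{1515545639}{131544}$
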